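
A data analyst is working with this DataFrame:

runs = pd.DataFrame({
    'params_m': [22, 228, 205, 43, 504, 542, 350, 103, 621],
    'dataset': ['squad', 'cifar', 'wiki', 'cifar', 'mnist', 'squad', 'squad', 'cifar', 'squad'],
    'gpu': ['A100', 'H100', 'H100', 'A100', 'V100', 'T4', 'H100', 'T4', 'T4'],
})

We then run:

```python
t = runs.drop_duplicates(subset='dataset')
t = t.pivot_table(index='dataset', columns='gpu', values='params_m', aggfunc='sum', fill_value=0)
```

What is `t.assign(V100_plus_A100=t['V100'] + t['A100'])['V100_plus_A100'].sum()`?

drop duplicate dataset (keep=first):
   params_m dataset   gpu
0        22   squad  A100
1       228   cifar  H100
2       205    wiki  H100
4       504   mnist  V100
pivot: rows=dataset, cols=gpu, sum(params_m):
gpu      A100  H100  V100
dataset                  
cifar       0   228     0
mnist       0     0   504
squad      22     0     0
wiki        0   205     0
add column V100_plus_A100 = t['V100'] + t['A100']:
gpu      A100  H100  V100  V100_plus_A100
dataset                                  
cifar       0   228     0               0
mnist       0     0   504             504
squad      22     0     0              22
wiki        0   205     0               0
Then the sum of column 'V100_plus_A100': 526

526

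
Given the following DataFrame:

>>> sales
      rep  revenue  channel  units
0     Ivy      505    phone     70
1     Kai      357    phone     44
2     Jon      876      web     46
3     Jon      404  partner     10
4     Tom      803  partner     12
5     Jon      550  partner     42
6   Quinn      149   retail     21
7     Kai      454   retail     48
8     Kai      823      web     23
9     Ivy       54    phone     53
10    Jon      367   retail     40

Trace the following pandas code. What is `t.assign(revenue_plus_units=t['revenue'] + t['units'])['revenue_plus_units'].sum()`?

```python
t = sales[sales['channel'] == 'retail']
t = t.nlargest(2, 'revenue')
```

909

filter rows where channel == 'retail':
      rep  revenue channel  units
6   Quinn      149  retail     21
7     Kai      454  retail     48
10    Jon      367  retail     40
take 2 rows with largest revenue:
    rep  revenue channel  units
7   Kai      454  retail     48
10  Jon      367  retail     40
add column revenue_plus_units = t['revenue'] + t['units']:
    rep  revenue channel  units  revenue_plus_units
7   Kai      454  retail     48                 502
10  Jon      367  retail     40                 407
Taking the sum of column 'revenue_plus_units' gives 909.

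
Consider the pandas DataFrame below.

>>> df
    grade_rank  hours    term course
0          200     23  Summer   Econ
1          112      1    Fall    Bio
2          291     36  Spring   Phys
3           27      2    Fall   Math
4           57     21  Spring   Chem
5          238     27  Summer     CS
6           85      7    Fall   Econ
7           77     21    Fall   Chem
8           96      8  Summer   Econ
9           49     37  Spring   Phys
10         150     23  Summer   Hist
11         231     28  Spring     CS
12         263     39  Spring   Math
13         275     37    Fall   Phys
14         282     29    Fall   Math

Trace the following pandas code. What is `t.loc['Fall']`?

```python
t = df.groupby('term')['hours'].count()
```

6

group by term, count of hours:
term
Fall      6
Spring    5
Summer    4
Name: hours, dtype: int64
Reading off the value at index 'Fall', we get 6.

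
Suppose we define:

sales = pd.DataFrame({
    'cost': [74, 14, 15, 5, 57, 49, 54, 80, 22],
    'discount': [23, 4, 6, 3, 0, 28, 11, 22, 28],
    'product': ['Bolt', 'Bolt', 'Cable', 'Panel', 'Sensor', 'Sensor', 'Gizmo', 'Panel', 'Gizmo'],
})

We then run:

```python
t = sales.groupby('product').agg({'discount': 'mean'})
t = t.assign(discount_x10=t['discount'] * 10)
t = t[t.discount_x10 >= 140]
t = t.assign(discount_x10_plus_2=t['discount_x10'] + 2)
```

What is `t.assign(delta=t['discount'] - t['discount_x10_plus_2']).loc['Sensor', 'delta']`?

group by product, mean of discount:
         discount
product          
Bolt         13.5
Cable         6.0
Gizmo        19.5
Panel        12.5
Sensor       14.0
add column discount_x10 = t['discount'] * 10:
         discount  discount_x10
product                        
Bolt         13.5         135.0
Cable         6.0          60.0
Gizmo        19.5         195.0
Panel        12.5         125.0
Sensor       14.0         140.0
filter rows where discount_x10 >= 140:
         discount  discount_x10
product                        
Gizmo        19.5         195.0
Sensor       14.0         140.0
add column discount_x10_plus_2 = t['discount_x10'] + 2:
         discount  discount_x10  discount_x10_plus_2
product                                             
Gizmo        19.5         195.0                197.0
Sensor       14.0         140.0                142.0
add column delta = t['discount'] - t['discount_x10_plus_2']:
         discount  discount_x10  discount_x10_plus_2  delta
product                                                    
Gizmo        19.5         195.0                197.0 -177.5
Sensor       14.0         140.0                142.0 -128.0
Finally, value at row 'Sensor', column 'delta' = -128.0.

-128.0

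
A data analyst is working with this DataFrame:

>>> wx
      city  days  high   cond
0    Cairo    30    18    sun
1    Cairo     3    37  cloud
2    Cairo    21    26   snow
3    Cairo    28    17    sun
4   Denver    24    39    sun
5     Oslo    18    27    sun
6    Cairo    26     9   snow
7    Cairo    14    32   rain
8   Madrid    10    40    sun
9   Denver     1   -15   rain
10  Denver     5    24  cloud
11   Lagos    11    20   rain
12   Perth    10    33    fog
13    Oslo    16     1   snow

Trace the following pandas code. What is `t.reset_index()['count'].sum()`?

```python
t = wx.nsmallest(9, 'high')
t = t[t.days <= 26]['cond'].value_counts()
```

7

take 9 rows with smallest high:
      city  days  high   cond
9   Denver     1   -15   rain
13    Oslo    16     1   snow
6    Cairo    26     9   snow
3    Cairo    28    17    sun
0    Cairo    30    18    sun
11   Lagos    11    20   rain
10  Denver     5    24  cloud
2    Cairo    21    26   snow
5     Oslo    18    27    sun
filter rows where days <= 26:
      city  days  high   cond
9   Denver     1   -15   rain
13    Oslo    16     1   snow
6    Cairo    26     9   snow
11   Lagos    11    20   rain
10  Denver     5    24  cloud
2    Cairo    21    26   snow
5     Oslo    18    27    sun
value_counts of cond:
cond
snow     3
rain     2
cloud    1
sun      1
Name: count, dtype: int64
reset_index():
    cond  count
0   snow      3
1   rain      2
2  cloud      1
3    sun      1
Finally, sum of column 'count' = 7.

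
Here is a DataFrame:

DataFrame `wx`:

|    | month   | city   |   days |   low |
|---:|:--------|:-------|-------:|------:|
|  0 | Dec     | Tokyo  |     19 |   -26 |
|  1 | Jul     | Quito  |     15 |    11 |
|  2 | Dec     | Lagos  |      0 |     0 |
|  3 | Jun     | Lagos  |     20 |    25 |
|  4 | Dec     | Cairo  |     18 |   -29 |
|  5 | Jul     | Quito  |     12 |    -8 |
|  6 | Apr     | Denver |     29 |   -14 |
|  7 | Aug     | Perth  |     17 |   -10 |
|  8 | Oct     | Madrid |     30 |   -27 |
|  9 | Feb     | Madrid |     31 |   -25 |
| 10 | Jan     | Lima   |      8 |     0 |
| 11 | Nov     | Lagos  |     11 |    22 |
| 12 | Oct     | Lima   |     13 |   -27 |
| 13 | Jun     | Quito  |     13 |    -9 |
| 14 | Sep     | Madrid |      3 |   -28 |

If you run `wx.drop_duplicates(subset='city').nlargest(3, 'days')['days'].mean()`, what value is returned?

drop duplicate city (keep=first):
   month    city  days  low
0    Dec   Tokyo    19  -26
1    Jul   Quito    15   11
2    Dec   Lagos     0    0
4    Dec   Cairo    18  -29
6    Apr  Denver    29  -14
7    Aug   Perth    17  -10
8    Oct  Madrid    30  -27
10   Jan    Lima     8    0
take 3 rows with largest days:
  month    city  days  low
8   Oct  Madrid    30  -27
6   Apr  Denver    29  -14
0   Dec   Tokyo    19  -26

26.0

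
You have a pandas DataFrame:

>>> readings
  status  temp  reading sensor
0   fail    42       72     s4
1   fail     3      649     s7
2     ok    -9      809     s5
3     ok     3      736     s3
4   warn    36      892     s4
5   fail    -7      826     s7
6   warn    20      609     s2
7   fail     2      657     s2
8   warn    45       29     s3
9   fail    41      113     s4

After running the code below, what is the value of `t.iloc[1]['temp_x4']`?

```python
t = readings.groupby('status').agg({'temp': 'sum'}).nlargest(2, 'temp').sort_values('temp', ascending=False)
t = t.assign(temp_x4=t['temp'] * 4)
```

324

group by status, sum of temp:
        temp
status      
fail      81
ok        -6
warn     101
take 2 rows with largest temp:
        temp
status      
warn     101
fail      81
sort by temp descending:
        temp
status      
warn     101
fail      81
add column temp_x4 = t['temp'] * 4:
        temp  temp_x4
status               
warn     101      404
fail      81      324
Reading off the value at position 1, column 'temp_x4', we get 324.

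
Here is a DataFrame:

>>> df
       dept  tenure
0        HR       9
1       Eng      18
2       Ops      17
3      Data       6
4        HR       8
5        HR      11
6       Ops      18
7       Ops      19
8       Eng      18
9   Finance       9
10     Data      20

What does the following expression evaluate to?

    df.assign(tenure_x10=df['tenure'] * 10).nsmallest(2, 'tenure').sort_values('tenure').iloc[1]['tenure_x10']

add column tenure_x10 = df['tenure'] * 10:
       dept  tenure  tenure_x10
0        HR       9          90
1       Eng      18         180
2       Ops      17         170
3      Data       6          60
4        HR       8          80
5        HR      11         110
6       Ops      18         180
7       Ops      19         190
8       Eng      18         180
9   Finance       9          90
10     Data      20         200
take 2 rows with smallest tenure:
   dept  tenure  tenure_x10
3  Data       6          60
4    HR       8          80
sort by tenure:
   dept  tenure  tenure_x10
3  Data       6          60
4    HR       8          80

80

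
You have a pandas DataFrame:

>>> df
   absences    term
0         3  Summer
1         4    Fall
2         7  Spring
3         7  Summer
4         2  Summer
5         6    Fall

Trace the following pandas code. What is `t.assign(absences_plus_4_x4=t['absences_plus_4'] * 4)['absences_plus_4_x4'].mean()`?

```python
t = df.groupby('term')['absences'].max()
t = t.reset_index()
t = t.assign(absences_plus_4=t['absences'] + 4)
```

group by term, max of absences:
term
Fall      6
Spring    7
Summer    7
Name: absences, dtype: int64
reset_index():
     term  absences
0    Fall         6
1  Spring         7
2  Summer         7
add column absences_plus_4 = t['absences'] + 4:
     term  absences  absences_plus_4
0    Fall         6               10
1  Spring         7               11
2  Summer         7               11
add column absences_plus_4_x4 = t['absences_plus_4'] * 4:
     term  absences  absences_plus_4  absences_plus_4_x4
0    Fall         6               10                  40
1  Spring         7               11                  44
2  Summer         7               11                  44
Finally, mean of column 'absences_plus_4_x4' = 42.6666666667.

42.6666666667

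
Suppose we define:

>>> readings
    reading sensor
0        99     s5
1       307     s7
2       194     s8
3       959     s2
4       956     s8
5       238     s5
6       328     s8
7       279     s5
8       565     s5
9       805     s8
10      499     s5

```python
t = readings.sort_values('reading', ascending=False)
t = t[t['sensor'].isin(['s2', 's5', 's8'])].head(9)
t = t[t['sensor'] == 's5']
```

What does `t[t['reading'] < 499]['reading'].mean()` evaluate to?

258.5

sort by reading descending:
    reading sensor
3       959     s2
4       956     s8
9       805     s8
8       565     s5
10      499     s5
6       328     s8
1       307     s7
7       279     s5
5       238     s5
2       194     s8
0        99     s5
filter rows where sensor in ['s2', 's5', 's8']:
    reading sensor
3       959     s2
4       956     s8
9       805     s8
8       565     s5
10      499     s5
6       328     s8
7       279     s5
5       238     s5
2       194     s8
0        99     s5
take first 9 rows:
    reading sensor
3       959     s2
4       956     s8
9       805     s8
8       565     s5
10      499     s5
6       328     s8
7       279     s5
5       238     s5
2       194     s8
filter rows where sensor == 's5':
    reading sensor
8       565     s5
10      499     s5
7       279     s5
5       238     s5
filter rows where reading < 499:
   reading sensor
7      279     s5
5      238     s5
Reading off the mean of column 'reading', we get 258.5.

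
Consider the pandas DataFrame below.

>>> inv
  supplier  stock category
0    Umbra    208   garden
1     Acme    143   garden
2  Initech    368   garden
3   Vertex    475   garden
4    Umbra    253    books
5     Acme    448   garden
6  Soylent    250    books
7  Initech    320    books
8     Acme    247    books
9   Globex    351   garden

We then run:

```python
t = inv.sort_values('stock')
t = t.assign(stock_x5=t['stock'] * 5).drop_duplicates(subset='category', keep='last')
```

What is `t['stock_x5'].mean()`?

1987.5

sort by stock:
  supplier  stock category
1     Acme    143   garden
0    Umbra    208   garden
8     Acme    247    books
6  Soylent    250    books
4    Umbra    253    books
7  Initech    320    books
9   Globex    351   garden
2  Initech    368   garden
5     Acme    448   garden
3   Vertex    475   garden
add column stock_x5 = t['stock'] * 5:
  supplier  stock category  stock_x5
1     Acme    143   garden       715
0    Umbra    208   garden      1040
8     Acme    247    books      1235
6  Soylent    250    books      1250
4    Umbra    253    books      1265
7  Initech    320    books      1600
9   Globex    351   garden      1755
2  Initech    368   garden      1840
5     Acme    448   garden      2240
3   Vertex    475   garden      2375
drop duplicate category (keep=last):
  supplier  stock category  stock_x5
7  Initech    320    books      1600
3   Vertex    475   garden      2375
The mean of column 'stock_x5' is 1987.5.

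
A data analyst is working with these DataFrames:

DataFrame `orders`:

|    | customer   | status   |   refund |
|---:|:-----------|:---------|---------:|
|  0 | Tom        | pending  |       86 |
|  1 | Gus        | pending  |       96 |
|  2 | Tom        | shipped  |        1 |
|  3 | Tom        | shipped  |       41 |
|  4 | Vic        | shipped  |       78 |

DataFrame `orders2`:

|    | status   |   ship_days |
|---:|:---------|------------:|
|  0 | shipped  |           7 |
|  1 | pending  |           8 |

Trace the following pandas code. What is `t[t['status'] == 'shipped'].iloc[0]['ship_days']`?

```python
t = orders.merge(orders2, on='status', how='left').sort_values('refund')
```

merge on 'status' (how='left') → 5 rows:
  customer   status  refund  ship_days
0      Tom  pending      86          8
1      Gus  pending      96          8
2      Tom  shipped       1          7
3      Tom  shipped      41          7
4      Vic  shipped      78          7
sort by refund:
  customer   status  refund  ship_days
2      Tom  shipped       1          7
3      Tom  shipped      41          7
4      Vic  shipped      78          7
0      Tom  pending      86          8
1      Gus  pending      96          8
filter rows where status == 'shipped':
  customer   status  refund  ship_days
2      Tom  shipped       1          7
3      Tom  shipped      41          7
4      Vic  shipped      78          7
Hence 7.

7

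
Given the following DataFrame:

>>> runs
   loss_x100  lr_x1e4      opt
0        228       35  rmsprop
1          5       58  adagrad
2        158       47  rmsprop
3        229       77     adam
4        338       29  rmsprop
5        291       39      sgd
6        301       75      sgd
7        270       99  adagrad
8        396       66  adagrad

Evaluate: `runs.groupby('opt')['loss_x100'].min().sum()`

group by opt, min of loss_x100:
opt
adagrad      5
adam       229
rmsprop    158
sgd        291
Name: loss_x100, dtype: int64
Finally, sum of the resulting series = 683.

683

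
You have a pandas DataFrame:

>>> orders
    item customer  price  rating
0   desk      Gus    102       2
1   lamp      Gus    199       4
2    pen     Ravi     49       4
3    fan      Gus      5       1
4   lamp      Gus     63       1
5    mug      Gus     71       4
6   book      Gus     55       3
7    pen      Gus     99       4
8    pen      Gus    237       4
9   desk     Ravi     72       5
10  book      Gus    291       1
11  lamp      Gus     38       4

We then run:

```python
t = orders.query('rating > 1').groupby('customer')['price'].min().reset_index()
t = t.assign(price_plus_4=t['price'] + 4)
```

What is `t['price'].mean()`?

filter rows where rating > 1:
    item customer  price  rating
0   desk      Gus    102       2
1   lamp      Gus    199       4
2    pen     Ravi     49       4
5    mug      Gus     71       4
6   book      Gus     55       3
7    pen      Gus     99       4
8    pen      Gus    237       4
9   desk     Ravi     72       5
11  lamp      Gus     38       4
group by customer, min of price:
customer
Gus     38
Ravi    49
Name: price, dtype: int64
reset_index():
  customer  price
0      Gus     38
1     Ravi     49
add column price_plus_4 = t['price'] + 4:
  customer  price  price_plus_4
0      Gus     38            42
1     Ravi     49            53
Taking the mean of column 'price' gives 43.5.

43.5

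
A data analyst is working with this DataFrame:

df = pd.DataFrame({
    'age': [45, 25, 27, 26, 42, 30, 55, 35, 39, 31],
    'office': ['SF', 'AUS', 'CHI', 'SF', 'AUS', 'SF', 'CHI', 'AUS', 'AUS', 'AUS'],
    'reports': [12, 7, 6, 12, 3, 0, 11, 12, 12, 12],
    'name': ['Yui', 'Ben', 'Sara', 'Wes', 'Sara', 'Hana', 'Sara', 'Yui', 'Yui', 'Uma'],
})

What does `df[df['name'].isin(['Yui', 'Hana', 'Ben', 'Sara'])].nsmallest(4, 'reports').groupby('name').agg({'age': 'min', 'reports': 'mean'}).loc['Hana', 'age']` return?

filter rows where name in ['Yui', 'Hana', 'Ben', 'Sara']:
   age office  reports  name
0   45     SF       12   Yui
1   25    AUS        7   Ben
2   27    CHI        6  Sara
4   42    AUS        3  Sara
5   30     SF        0  Hana
6   55    CHI       11  Sara
7   35    AUS       12   Yui
8   39    AUS       12   Yui
take 4 rows with smallest reports:
   age office  reports  name
5   30     SF        0  Hana
4   42    AUS        3  Sara
2   27    CHI        6  Sara
1   25    AUS        7   Ben
group by name: min(age), mean(reports):
      age  reports
name              
Ben    25      7.0
Hana   30      0.0
Sara   27      4.5
Reading off the value at row 'Hana', column 'age', we get 30.

30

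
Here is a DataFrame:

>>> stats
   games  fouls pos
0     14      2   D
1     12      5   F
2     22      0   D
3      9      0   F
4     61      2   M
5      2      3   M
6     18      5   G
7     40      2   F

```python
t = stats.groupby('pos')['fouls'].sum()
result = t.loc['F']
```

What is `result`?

7

group by pos, sum of fouls:
pos
D    2
F    7
G    5
M    5
Name: fouls, dtype: int64
Taking the value at index 'F' gives 7.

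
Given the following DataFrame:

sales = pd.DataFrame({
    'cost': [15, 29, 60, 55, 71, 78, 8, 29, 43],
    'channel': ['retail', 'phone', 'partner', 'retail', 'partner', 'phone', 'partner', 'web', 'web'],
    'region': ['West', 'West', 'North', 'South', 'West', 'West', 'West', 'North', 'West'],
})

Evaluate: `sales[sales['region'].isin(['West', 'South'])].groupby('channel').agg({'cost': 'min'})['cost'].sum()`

95

filter rows where region in ['West', 'South']:
   cost  channel region
0    15   retail   West
1    29    phone   West
3    55   retail  South
4    71  partner   West
5    78    phone   West
6     8  partner   West
8    43      web   West
group by channel, min of cost:
         cost
channel      
partner     8
phone      29
retail     15
web        43
Taking the sum of column 'cost' gives 95.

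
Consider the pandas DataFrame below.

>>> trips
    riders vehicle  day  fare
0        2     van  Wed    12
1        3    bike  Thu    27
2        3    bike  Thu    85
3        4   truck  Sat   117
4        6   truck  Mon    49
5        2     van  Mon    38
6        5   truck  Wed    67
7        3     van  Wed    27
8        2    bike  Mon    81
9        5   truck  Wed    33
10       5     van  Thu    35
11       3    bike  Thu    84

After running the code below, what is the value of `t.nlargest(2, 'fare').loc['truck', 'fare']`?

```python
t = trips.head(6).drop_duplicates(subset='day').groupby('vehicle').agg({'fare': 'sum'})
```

take first 6 rows:
   riders vehicle  day  fare
0       2     van  Wed    12
1       3    bike  Thu    27
2       3    bike  Thu    85
3       4   truck  Sat   117
4       6   truck  Mon    49
5       2     van  Mon    38
drop duplicate day (keep=first):
   riders vehicle  day  fare
0       2     van  Wed    12
1       3    bike  Thu    27
3       4   truck  Sat   117
4       6   truck  Mon    49
group by vehicle, sum of fare:
         fare
vehicle      
bike       27
truck     166
van        12
take 2 rows with largest fare:
         fare
vehicle      
truck     166
bike       27
Hence 166.

166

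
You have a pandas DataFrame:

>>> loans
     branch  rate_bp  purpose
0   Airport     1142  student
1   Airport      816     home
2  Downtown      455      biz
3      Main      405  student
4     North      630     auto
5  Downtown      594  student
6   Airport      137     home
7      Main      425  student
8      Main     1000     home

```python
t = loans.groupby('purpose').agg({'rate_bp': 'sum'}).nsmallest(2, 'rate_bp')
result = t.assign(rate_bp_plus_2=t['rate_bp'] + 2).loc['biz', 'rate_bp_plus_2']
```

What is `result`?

457

group by purpose, sum of rate_bp:
         rate_bp
purpose         
auto         630
biz          455
home        1953
student     2566
take 2 rows with smallest rate_bp:
         rate_bp
purpose         
biz          455
auto         630
add column rate_bp_plus_2 = t['rate_bp'] + 2:
         rate_bp  rate_bp_plus_2
purpose                         
biz          455             457
auto         630             632
Hence 457.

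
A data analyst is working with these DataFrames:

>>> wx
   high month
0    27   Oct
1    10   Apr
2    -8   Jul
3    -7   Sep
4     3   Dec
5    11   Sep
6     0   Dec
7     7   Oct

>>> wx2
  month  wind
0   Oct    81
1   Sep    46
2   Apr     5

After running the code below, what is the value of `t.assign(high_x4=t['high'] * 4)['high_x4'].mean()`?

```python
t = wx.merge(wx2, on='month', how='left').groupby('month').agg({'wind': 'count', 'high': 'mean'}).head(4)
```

20.5

merge on 'month' (how='left') → 8 rows:
   high month  wind
0    27   Oct  81.0
1    10   Apr   5.0
2    -8   Jul   NaN
3    -7   Sep  46.0
4     3   Dec   NaN
5    11   Sep  46.0
6     0   Dec   NaN
7     7   Oct  81.0
group by month: count(wind), mean(high):
       wind  high
month            
Apr       1  10.0
Dec       0   1.5
Jul       0  -8.0
Oct       2  17.0
Sep       2   2.0
take first 4 rows:
       wind  high
month            
Apr       1  10.0
Dec       0   1.5
Jul       0  -8.0
Oct       2  17.0
add column high_x4 = t['high'] * 4:
       wind  high  high_x4
month                     
Apr       1  10.0     40.0
Dec       0   1.5      6.0
Jul       0  -8.0    -32.0
Oct       2  17.0     68.0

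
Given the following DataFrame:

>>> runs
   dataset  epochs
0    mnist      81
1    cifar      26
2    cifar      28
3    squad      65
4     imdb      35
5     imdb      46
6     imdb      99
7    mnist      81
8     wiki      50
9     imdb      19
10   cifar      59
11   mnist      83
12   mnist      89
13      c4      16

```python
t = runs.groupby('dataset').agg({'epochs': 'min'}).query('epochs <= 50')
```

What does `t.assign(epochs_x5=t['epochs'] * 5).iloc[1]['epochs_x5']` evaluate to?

group by dataset, min of epochs:
         epochs
dataset        
c4           16
cifar        26
imdb         19
mnist        81
squad        65
wiki         50
filter rows where epochs <= 50:
         epochs
dataset        
c4           16
cifar        26
imdb         19
wiki         50
add column epochs_x5 = t['epochs'] * 5:
         epochs  epochs_x5
dataset                   
c4           16         80
cifar        26        130
imdb         19         95
wiki         50        250
The value at position 1, column 'epochs_x5' is 130.

130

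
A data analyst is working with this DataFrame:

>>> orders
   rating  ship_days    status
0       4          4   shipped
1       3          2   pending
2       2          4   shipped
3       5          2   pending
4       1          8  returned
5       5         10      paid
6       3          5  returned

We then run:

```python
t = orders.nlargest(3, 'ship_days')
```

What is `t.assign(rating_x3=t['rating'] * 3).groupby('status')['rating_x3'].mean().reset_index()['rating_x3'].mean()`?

10.5

take 3 rows with largest ship_days:
   rating  ship_days    status
5       5         10      paid
4       1          8  returned
6       3          5  returned
add column rating_x3 = t['rating'] * 3:
   rating  ship_days    status  rating_x3
5       5         10      paid         15
4       1          8  returned          3
6       3          5  returned          9
group by status, mean of rating_x3:
status
paid        15.0
returned     6.0
Name: rating_x3, dtype: float64
reset_index():
     status  rating_x3
0      paid       15.0
1  returned        6.0
So mean() = 10.5.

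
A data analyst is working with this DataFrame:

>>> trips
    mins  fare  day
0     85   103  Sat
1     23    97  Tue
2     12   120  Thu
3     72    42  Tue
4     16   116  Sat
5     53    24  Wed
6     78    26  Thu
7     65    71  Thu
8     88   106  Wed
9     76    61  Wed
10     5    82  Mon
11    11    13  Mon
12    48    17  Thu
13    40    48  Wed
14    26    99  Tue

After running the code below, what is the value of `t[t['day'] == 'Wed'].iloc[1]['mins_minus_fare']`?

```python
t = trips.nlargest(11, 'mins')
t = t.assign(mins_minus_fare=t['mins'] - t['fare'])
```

15

take 11 rows with largest mins:
    mins  fare  day
8     88   106  Wed
0     85   103  Sat
6     78    26  Thu
9     76    61  Wed
3     72    42  Tue
7     65    71  Thu
5     53    24  Wed
12    48    17  Thu
13    40    48  Wed
14    26    99  Tue
1     23    97  Tue
add column mins_minus_fare = t['mins'] - t['fare']:
    mins  fare  day  mins_minus_fare
8     88   106  Wed              -18
0     85   103  Sat              -18
6     78    26  Thu               52
9     76    61  Wed               15
3     72    42  Tue               30
7     65    71  Thu               -6
5     53    24  Wed               29
12    48    17  Thu               31
13    40    48  Wed               -8
14    26    99  Tue              -73
1     23    97  Tue              -74
filter rows where day == 'Wed':
    mins  fare  day  mins_minus_fare
8     88   106  Wed              -18
9     76    61  Wed               15
5     53    24  Wed               29
13    40    48  Wed               -8
Then the value at position 1, column 'mins_minus_fare': 15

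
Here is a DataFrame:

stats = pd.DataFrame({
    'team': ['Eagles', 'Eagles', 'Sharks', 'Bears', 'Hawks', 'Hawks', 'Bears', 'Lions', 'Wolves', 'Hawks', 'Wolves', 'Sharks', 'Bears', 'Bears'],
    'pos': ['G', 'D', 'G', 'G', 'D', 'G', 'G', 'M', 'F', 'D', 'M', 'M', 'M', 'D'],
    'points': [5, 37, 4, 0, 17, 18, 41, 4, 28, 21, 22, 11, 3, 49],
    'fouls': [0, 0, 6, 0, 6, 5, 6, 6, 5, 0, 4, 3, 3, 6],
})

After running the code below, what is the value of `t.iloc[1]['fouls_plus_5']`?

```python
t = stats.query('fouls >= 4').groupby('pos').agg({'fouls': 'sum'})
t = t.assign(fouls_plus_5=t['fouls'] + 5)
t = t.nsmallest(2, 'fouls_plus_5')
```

filter rows where fouls >= 4:
      team pos  points  fouls
2   Sharks   G       4      6
4    Hawks   D      17      6
5    Hawks   G      18      5
6    Bears   G      41      6
7    Lions   M       4      6
8   Wolves   F      28      5
10  Wolves   M      22      4
13   Bears   D      49      6
group by pos, sum of fouls:
     fouls
pos       
D       12
F        5
G       17
M       10
add column fouls_plus_5 = t['fouls'] + 5:
     fouls  fouls_plus_5
pos                     
D       12            17
F        5            10
G       17            22
M       10            15
take 2 rows with smallest fouls_plus_5:
     fouls  fouls_plus_5
pos                     
F        5            10
M       10            15
Reading off the value at position 1, column 'fouls_plus_5', we get 15.

15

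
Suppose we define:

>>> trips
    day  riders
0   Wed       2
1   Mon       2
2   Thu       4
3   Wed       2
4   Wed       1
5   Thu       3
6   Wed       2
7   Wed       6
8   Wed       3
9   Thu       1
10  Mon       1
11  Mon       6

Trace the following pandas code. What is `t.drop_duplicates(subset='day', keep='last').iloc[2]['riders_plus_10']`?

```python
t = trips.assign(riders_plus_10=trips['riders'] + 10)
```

16

add column riders_plus_10 = trips['riders'] + 10:
    day  riders  riders_plus_10
0   Wed       2              12
1   Mon       2              12
2   Thu       4              14
3   Wed       2              12
4   Wed       1              11
5   Thu       3              13
6   Wed       2              12
7   Wed       6              16
8   Wed       3              13
9   Thu       1              11
10  Mon       1              11
11  Mon       6              16
drop duplicate day (keep=last):
    day  riders  riders_plus_10
8   Wed       3              13
9   Thu       1              11
11  Mon       6              16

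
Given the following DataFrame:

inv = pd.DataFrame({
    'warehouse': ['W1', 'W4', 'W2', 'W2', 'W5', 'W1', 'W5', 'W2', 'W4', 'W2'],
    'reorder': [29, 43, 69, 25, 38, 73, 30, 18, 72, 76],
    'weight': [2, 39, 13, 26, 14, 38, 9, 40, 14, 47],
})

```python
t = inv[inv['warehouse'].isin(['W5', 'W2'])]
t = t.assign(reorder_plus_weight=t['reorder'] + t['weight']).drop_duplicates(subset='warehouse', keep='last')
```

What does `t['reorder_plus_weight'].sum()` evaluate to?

filter rows where warehouse in ['W5', 'W2']:
  warehouse  reorder  weight
2        W2       69      13
3        W2       25      26
4        W5       38      14
6        W5       30       9
7        W2       18      40
9        W2       76      47
add column reorder_plus_weight = t['reorder'] + t['weight']:
  warehouse  reorder  weight  reorder_plus_weight
2        W2       69      13                   82
3        W2       25      26                   51
4        W5       38      14                   52
6        W5       30       9                   39
7        W2       18      40                   58
9        W2       76      47                  123
drop duplicate warehouse (keep=last):
  warehouse  reorder  weight  reorder_plus_weight
6        W5       30       9                   39
9        W2       76      47                  123
Finally, sum of column 'reorder_plus_weight' = 162.

162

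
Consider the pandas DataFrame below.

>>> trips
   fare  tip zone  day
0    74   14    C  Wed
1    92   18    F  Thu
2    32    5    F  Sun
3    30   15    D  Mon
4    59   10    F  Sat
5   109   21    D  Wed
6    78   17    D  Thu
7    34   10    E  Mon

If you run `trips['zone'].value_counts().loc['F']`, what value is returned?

value_counts of zone:
zone
F    3
D    3
C    1
E    1
Name: count, dtype: int64
Then the value at index 'F': 3

3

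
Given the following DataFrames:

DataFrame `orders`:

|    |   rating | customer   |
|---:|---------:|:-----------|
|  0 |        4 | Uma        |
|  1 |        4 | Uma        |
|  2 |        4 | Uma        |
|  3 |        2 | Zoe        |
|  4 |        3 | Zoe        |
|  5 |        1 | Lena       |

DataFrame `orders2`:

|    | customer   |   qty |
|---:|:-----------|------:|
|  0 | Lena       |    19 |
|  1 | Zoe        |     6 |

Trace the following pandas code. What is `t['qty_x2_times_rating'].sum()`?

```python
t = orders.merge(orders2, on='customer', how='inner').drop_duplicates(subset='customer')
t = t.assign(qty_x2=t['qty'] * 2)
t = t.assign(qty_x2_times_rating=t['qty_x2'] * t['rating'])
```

merge on 'customer' (how='inner') → 3 rows:
   rating customer  qty
0       2      Zoe    6
1       3      Zoe    6
2       1     Lena   19
drop duplicate customer (keep=first):
   rating customer  qty
0       2      Zoe    6
2       1     Lena   19
add column qty_x2 = t['qty'] * 2:
   rating customer  qty  qty_x2
0       2      Zoe    6      12
2       1     Lena   19      38
add column qty_x2_times_rating = t['qty_x2'] * t['rating']:
   rating customer  qty  qty_x2  qty_x2_times_rating
0       2      Zoe    6      12                   24
2       1     Lena   19      38                   38
Then the sum of column 'qty_x2_times_rating': 62

62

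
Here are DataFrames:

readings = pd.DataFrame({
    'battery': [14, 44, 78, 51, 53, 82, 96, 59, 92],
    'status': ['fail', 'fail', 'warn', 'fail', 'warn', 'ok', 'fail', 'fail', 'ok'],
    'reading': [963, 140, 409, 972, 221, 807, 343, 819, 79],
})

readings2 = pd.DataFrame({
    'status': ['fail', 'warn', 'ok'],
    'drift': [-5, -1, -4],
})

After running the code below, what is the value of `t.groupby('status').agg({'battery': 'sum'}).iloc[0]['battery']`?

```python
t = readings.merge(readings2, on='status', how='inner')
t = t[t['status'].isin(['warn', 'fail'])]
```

264

merge on 'status' (how='inner') → 9 rows:
   battery status  reading  drift
0       14   fail      963     -5
1       44   fail      140     -5
2       78   warn      409     -1
3       51   fail      972     -5
4       53   warn      221     -1
5       82     ok      807     -4
6       96   fail      343     -5
7       59   fail      819     -5
8       92     ok       79     -4
filter rows where status in ['warn', 'fail']:
   battery status  reading  drift
0       14   fail      963     -5
1       44   fail      140     -5
2       78   warn      409     -1
3       51   fail      972     -5
4       53   warn      221     -1
6       96   fail      343     -5
7       59   fail      819     -5
group by status, sum of battery:
        battery
status         
fail        264
warn        131
Then the value at position 0, column 'battery': 264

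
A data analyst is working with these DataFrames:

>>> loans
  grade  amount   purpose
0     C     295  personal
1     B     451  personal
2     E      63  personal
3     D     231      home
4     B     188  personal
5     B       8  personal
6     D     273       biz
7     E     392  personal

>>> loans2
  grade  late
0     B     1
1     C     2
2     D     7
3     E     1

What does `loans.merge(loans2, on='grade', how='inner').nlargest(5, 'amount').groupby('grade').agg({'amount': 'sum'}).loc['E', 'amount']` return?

392

merge on 'grade' (how='inner') → 8 rows:
  grade  amount   purpose  late
0     C     295  personal     2
1     B     451  personal     1
2     E      63  personal     1
3     D     231      home     7
4     B     188  personal     1
5     B       8  personal     1
6     D     273       biz     7
7     E     392  personal     1
take 5 rows with largest amount:
  grade  amount   purpose  late
1     B     451  personal     1
7     E     392  personal     1
0     C     295  personal     2
6     D     273       biz     7
3     D     231      home     7
group by grade, sum of amount:
       amount
grade        
B         451
C         295
D         504
E         392
Taking the value at row 'E', column 'amount' gives 392.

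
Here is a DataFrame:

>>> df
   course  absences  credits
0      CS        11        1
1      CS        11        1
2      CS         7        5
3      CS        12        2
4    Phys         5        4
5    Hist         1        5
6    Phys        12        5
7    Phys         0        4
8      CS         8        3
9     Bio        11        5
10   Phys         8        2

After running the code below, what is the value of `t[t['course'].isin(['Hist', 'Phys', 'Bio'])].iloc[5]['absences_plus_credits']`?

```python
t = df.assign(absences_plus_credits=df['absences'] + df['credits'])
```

add column absences_plus_credits = df['absences'] + df['credits']:
   course  absences  credits  absences_plus_credits
0      CS        11        1                     12
1      CS        11        1                     12
2      CS         7        5                     12
3      CS        12        2                     14
4    Phys         5        4                      9
5    Hist         1        5                      6
6    Phys        12        5                     17
7    Phys         0        4                      4
8      CS         8        3                     11
9     Bio        11        5                     16
10   Phys         8        2                     10
filter rows where course in ['Hist', 'Phys', 'Bio']:
   course  absences  credits  absences_plus_credits
4    Phys         5        4                      9
5    Hist         1        5                      6
6    Phys        12        5                     17
7    Phys         0        4                      4
9     Bio        11        5                     16
10   Phys         8        2                     10
Then the value at position 5, column 'absences_plus_credits': 10

10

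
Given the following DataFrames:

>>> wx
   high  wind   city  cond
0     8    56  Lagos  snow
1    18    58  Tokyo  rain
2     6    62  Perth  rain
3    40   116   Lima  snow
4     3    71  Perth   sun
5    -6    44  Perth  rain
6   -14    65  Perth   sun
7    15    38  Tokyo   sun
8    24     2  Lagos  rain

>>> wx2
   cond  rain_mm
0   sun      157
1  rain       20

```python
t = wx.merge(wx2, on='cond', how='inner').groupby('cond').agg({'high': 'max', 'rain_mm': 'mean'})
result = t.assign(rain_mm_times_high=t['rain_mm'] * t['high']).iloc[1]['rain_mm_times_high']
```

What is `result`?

merge on 'cond' (how='inner') → 7 rows:
   high  wind   city  cond  rain_mm
0    18    58  Tokyo  rain       20
1     6    62  Perth  rain       20
2     3    71  Perth   sun      157
3    -6    44  Perth  rain       20
4   -14    65  Perth   sun      157
5    15    38  Tokyo   sun      157
6    24     2  Lagos  rain       20
group by cond: max(high), mean(rain_mm):
      high  rain_mm
cond               
rain    24     20.0
sun     15    157.0
add column rain_mm_times_high = t['rain_mm'] * t['high']:
      high  rain_mm  rain_mm_times_high
cond                                   
rain    24     20.0               480.0
sun     15    157.0              2355.0
Then the value at position 1, column 'rain_mm_times_high': 2355.0

2355.0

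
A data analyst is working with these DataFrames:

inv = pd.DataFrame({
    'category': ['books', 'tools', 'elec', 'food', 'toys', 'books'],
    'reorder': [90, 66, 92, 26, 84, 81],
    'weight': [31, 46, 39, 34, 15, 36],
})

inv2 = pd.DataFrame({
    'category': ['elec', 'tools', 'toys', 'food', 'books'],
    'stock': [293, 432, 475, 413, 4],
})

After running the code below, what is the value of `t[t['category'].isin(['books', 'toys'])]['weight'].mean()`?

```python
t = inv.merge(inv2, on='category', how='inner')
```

merge on 'category' (how='inner') → 6 rows:
  category  reorder  weight  stock
0    books       90      31      4
1    tools       66      46    432
2     elec       92      39    293
3     food       26      34    413
4     toys       84      15    475
5    books       81      36      4
filter rows where category in ['books', 'toys']:
  category  reorder  weight  stock
0    books       90      31      4
4     toys       84      15    475
5    books       81      36      4
Hence 27.3333333333.

27.3333333333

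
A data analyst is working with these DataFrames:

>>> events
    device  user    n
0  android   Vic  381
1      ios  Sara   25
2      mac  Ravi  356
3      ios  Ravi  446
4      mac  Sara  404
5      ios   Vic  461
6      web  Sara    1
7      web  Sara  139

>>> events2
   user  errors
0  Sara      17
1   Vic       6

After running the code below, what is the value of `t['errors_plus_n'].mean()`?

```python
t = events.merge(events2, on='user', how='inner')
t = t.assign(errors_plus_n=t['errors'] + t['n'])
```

merge on 'user' (how='inner') → 6 rows:
    device  user    n  errors
0  android   Vic  381       6
1      ios  Sara   25      17
2      mac  Sara  404      17
3      ios   Vic  461       6
4      web  Sara    1      17
5      web  Sara  139      17
add column errors_plus_n = t['errors'] + t['n']:
    device  user    n  errors  errors_plus_n
0  android   Vic  381       6            387
1      ios  Sara   25      17             42
2      mac  Sara  404      17            421
3      ios   Vic  461       6            467
4      web  Sara    1      17             18
5      web  Sara  139      17            156

248.5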